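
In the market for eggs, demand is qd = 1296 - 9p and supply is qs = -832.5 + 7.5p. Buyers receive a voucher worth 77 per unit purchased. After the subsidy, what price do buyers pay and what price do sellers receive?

Buyers pay 94; sellers receive 171

Pre-subsidy: 1296 - 9p = -832.5 + 7.5p gives p* = 129, q* = 135.
With the rebate, buyers effectively pay pb = ps − 77, where ps is the price sellers receive.
Demand in terms of ps becomes qd = 1296 − 9(ps − 77) = 1989 - 9ps. Setting this equal to supply: 1989 - 9ps = -832.5 + 7.5ps, so ps = 171.
Buyers pay pb = 171 − 77 = 94; q' = -832.5 + 7.5·171 = 450.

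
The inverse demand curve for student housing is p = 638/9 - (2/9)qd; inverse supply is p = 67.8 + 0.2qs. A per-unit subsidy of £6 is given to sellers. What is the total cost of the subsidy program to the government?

Government cost = 2454/19

Pre-subsidy: 638/9 - (2/9)q = 67.8 + 0.2q gives q* = 139/19 and p* = 1316/19.
With the subsidy, sellers receive ps = pb + 6 for each unit, where pb is the price buyers pay.
On the curves, pb = 638/9 - (2/9)q and ps = 67.8 + 0.2q; the wedge ps − pb = 6 gives 67.8 + 0.2q − (638/9 - (2/9)q) = 6, so q' = 409/19.
Then pb = 638/9 − (2/9)·(409/19) = 1256/19 and ps = 67.8 + 0.2·(409/19) = 1370/19.
Government outlay = subsidy × quantity = 6 × 409/19 = 2454/19.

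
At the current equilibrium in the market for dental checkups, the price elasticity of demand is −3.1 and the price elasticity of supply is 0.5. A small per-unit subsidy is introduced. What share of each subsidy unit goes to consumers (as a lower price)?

For a small subsidy around the equilibrium, the benefit split depends on the relative slopes, which at a point are proportional to the elasticities.
Buyer share = εs/(εs + |εd|) = 0.5/(0.5 + 3.1) = 5/36; seller share = |εd|/(εs + |εd|) = 31/36.

Consumer share = 5/36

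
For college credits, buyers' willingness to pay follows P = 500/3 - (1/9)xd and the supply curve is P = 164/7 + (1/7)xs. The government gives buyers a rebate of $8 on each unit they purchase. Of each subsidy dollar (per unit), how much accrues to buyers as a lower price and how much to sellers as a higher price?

Buyers gain $3.5 per unit; sellers gain $4.5 per unit

Pre-subsidy: 500/3 - (1/9)x = 164/7 + (1/7)x gives x* = 564 and P* = 104.
With the rebate, buyers effectively pay Pb = Ps − 8, where Ps is the price sellers receive.
On the curves, Pb = 500/3 - (1/9)x and Ps = 164/7 + (1/7)x; the wedge Ps − Pb = 8 gives 164/7 + (1/7)x − (500/3 - (1/9)x) = 8, so x' = 595.5.
Then Pb = 500/3 − (1/9)·595.5 = 100.5 and Ps = 164/7 + (1/7)·595.5 = 108.5.
Buyers' price falls by P* − Pb = 104 − 100.5 = 3.5; sellers' price rises by Ps − P* = 108.5 − 104 = 4.5.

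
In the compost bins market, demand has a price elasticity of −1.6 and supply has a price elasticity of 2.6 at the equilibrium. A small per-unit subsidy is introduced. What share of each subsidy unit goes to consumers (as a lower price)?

For a small subsidy around the equilibrium, the benefit split depends on the relative slopes, which at a point are proportional to the elasticities.
Buyer share = εs/(εs + |εd|) = 2.6/(2.6 + 1.6) = 13/21; seller share = |εd|/(εs + |εd|) = 8/21.

Consumer share = 13/21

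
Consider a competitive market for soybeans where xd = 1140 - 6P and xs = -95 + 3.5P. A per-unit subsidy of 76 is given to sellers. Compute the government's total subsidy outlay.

Government cost = 40128

Pre-subsidy: 1140 - 6P = -95 + 3.5P gives P* = 130, x* = 360.
With the subsidy, sellers receive Ps = Pb + 76 for each unit, where Pb is the price buyers pay.
Supply in terms of Pb becomes xs = -95 + 3.5(Pb + 76) = 171 + 3.5Pb. Setting this equal to demand: 1140 - 6Pb = 171 + 3.5Pb, so Pb = 102.
Sellers receive Ps = 102 + 76 = 178; x' = 1140 − 6·102 = 528.
Government outlay = subsidy × quantity = 76 × 528 = 40128.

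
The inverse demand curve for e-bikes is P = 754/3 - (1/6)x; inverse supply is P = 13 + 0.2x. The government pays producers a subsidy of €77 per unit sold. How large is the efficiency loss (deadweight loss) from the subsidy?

Deadweight loss = €8085

Pre-subsidy: 754/3 - (1/6)x = 13 + 0.2x gives x* = 650 and P* = 143.
With the subsidy, sellers receive Ps = Pb + 77 for each unit, where Pb is the price buyers pay.
On the curves, Pb = 754/3 - (1/6)x and Ps = 13 + 0.2x; the wedge Ps − Pb = 77 gives 13 + 0.2x − (754/3 - (1/6)x) = 77, so x' = 860.
Then Pb = 754/3 − (1/6)·860 = 108 and Ps = 13 + 0.2·860 = 185.
The subsidy expands output by 860 − 650 = 210 past the efficient level; on those units the gap between marginal cost and willingness to pay runs from 0 up to 77.
DWL = ½ × 77 × 210 = 8085.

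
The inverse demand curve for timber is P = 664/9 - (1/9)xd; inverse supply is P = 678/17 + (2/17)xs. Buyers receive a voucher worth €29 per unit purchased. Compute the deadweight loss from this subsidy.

Pre-subsidy: 664/9 - (1/9)x = 678/17 + (2/17)x gives x* = 5186/35 and P* = 2006/35.
With the rebate, buyers effectively pay Pb = Ps − 29, where Ps is the price sellers receive.
On the curves, Pb = 664/9 - (1/9)x and Ps = 678/17 + (2/17)x; the wedge Ps − Pb = 29 gives 678/17 + (2/17)x − (664/9 - (1/9)x) = 29, so x' = 9623/35.
Then Pb = 664/9 − (1/9)·(9623/35) = 1513/35 and Ps = 678/17 + (2/17)·(9623/35) = 2528/35.
The subsidy expands output by 9623/35 − 5186/35 = 4437/35 past the efficient level; on those units the gap between marginal cost and willingness to pay runs from 0 up to 29.
DWL = ½ × 29 × 4437/35 = 128673/70.

Deadweight loss = 128673/70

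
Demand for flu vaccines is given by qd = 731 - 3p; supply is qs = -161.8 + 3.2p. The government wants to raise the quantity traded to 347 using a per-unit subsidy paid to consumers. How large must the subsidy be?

Required subsidy s = 31 per unit

At q = 347, invert demand for the buyer price: pb = (731 − 347)/3 = 128; invert supply for the seller price: ps = (347 − (-161.8))/3.2 = 159.
The subsidy must fill the gap: s = ps − pb = 159 − 128 = 31.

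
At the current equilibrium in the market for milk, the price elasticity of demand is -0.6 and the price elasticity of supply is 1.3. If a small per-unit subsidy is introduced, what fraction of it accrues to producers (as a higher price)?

For a small subsidy around the equilibrium, the benefit split depends on the relative slopes, which at a point are proportional to the elasticities.
Buyer share = εs/(εs + |εd|) = 1.3/(1.3 + 0.6) = 13/19; seller share = |εd|/(εs + |εd|) = 6/19.
So producers capture 6/19 of the subsidy.

Producer share = 6/19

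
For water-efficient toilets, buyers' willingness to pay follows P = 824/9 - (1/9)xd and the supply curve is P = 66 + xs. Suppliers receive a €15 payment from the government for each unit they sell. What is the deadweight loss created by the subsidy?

Pre-subsidy: 824/9 - (1/9)x = 66 + x gives x* = 23 and P* = 89.
With the subsidy, sellers receive Ps = Pb + 15 for each unit, where Pb is the price buyers pay.
On the curves, Pb = 824/9 - (1/9)x and Ps = 66 + x; the wedge Ps − Pb = 15 gives 66 + x − (824/9 - (1/9)x) = 15, so x' = 36.5.
Then Pb = 824/9 − (1/9)·36.5 = 87.5 and Ps = 66 + 1·36.5 = 102.5.
The subsidy expands output by 36.5 − 23 = 13.5 past the efficient level; on those units the gap between marginal cost and willingness to pay runs from 0 up to 15.
DWL = ½ × 15 × 13.5 = 101.25.

Deadweight loss = €101.25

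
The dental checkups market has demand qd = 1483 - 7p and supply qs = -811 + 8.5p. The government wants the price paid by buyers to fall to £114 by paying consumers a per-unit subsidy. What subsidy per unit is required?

At a buyer price of 114, quantity demanded is 1483 − 7·114 = 685.
Sellers supply 685 only when they receive ps with -811 + 8.5·ps = 685, i.e. ps = 176.
s = ps − pb = 176 − 114 = 62.

Required subsidy s = £62 per unit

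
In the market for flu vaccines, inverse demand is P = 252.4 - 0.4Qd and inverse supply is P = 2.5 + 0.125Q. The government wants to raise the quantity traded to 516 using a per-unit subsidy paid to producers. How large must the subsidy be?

Required subsidy s = 21 per unit

At Q = 516, from the demand curve buyers pay Pb = 252.4 − 0.4·516 = 46; from the supply curve sellers need Ps = 2.5 + 0.125·516 = 67.
The subsidy must fill the gap: s = Ps − Pb = 67 − 46 = 21.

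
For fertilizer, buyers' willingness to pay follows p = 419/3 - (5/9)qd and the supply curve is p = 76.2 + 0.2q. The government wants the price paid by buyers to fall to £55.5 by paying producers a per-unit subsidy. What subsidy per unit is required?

At a buyer price of 55.5, quantity demanded is 251.4 − 1.8·55.5 = 151.5.
Sellers supply 151.5 only when they receive ps = 76.2 + 0.2·151.5 = 106.5.
s = ps − pb = 106.5 − 55.5 = 51.

Required subsidy s = £51 per unit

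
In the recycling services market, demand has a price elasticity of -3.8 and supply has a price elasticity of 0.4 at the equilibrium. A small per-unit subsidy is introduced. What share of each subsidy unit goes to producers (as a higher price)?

For a small subsidy around the equilibrium, the benefit split depends on the relative slopes, which at a point are proportional to the elasticities.
Buyer share = εs/(εs + |εd|) = 0.4/(0.4 + 3.8) = 2/21; seller share = |εd|/(εs + |εd|) = 19/21.
So producers capture 19/21 of the subsidy.

Producer share = 19/21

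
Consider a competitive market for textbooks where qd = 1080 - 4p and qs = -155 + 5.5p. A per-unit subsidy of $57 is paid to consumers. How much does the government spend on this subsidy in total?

Pre-subsidy: 1080 - 4p = -155 + 5.5p gives p* = 130, q* = 560.
With the rebate, buyers effectively pay pb = ps − 57, where ps is the price sellers receive.
Demand in terms of ps becomes qd = 1080 − 4(ps − 57) = 1308 - 4ps. Setting this equal to supply: 1308 - 4ps = -155 + 5.5ps, so ps = 154.
Buyers pay pb = 154 − 57 = 97; q' = -155 + 5.5·154 = 692.
Government outlay = subsidy × quantity = 57 × 692 = 39444.

Government cost = $39444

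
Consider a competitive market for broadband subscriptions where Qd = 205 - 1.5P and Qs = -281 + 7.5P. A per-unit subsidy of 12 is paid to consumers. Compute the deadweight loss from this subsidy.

Pre-subsidy: 205 - 1.5P = -281 + 7.5P gives P* = 54, Q* = 124.
With the rebate, buyers effectively pay Pb = Ps − 12, where Ps is the price sellers receive.
Demand in terms of Ps becomes Qd = 205 − 1.5(Ps − 12) = 223 - 1.5Ps. Setting this equal to supply: 223 - 1.5Ps = -281 + 7.5Ps, so Ps = 56.
Buyers pay Pb = 56 − 12 = 44; Q' = -281 + 7.5·56 = 139.
The subsidy expands output by 139 − 124 = 15 past the efficient level; on those units the gap between marginal cost and willingness to pay runs from 0 up to 12.
DWL = ½ × 12 × 15 = 90.

Deadweight loss = 90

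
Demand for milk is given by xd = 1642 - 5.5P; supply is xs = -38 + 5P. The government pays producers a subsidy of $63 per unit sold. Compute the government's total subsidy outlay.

Pre-subsidy: 1642 - 5.5P = -38 + 5P gives P* = 160, x* = 762.
With the subsidy, sellers receive Ps = Pb + 63 for each unit, where Pb is the price buyers pay.
Supply in terms of Pb becomes xs = -38 + 5(Pb + 63) = 277 + 5Pb. Setting this equal to demand: 1642 - 5.5Pb = 277 + 5Pb, so Pb = 130.
Sellers receive Ps = 130 + 63 = 193; x' = 1642 − 5.5·130 = 927.
Government outlay = subsidy × quantity = 63 × 927 = 58401.

Government cost = $58401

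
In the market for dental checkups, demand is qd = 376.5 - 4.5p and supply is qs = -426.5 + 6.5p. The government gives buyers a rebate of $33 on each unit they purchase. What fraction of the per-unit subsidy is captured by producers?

Producer share = 9/22

Pre-subsidy: 376.5 - 4.5p = -426.5 + 6.5p gives p* = 73, q* = 48.
With the rebate, buyers effectively pay pb = ps − 33, where ps is the price sellers receive.
Demand in terms of ps becomes qd = 376.5 − 4.5(ps − 33) = 525 - 4.5ps. Setting this equal to supply: 525 - 4.5ps = -426.5 + 6.5ps, so ps = 86.5.
Buyers pay pb = 86.5 − 33 = 53.5; q' = -426.5 + 6.5·86.5 = 135.75.
Buyers' price falls by p* − pb = 73 − 53.5 = 19.5; sellers' price rises by ps − p* = 86.5 − 73 = 13.5.
So producers capture 13.5/33 = 9/22 of each unit of subsidy.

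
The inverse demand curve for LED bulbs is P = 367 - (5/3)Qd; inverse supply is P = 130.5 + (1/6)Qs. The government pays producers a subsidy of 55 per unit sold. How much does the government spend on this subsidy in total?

Government cost = 8745

Pre-subsidy: 367 - (5/3)Q = 130.5 + (1/6)Q gives Q* = 129 and P* = 152.
With the subsidy, sellers receive Ps = Pb + 55 for each unit, where Pb is the price buyers pay.
On the curves, Pb = 367 - (5/3)Q and Ps = 130.5 + (1/6)Q; the wedge Ps − Pb = 55 gives 130.5 + (1/6)Q − (367 - (5/3)Q) = 55, so Q' = 159.
Then Pb = 367 − (5/3)·159 = 102 and Ps = 130.5 + (1/6)·159 = 157.
Government outlay = subsidy × quantity = 55 × 159 = 8745.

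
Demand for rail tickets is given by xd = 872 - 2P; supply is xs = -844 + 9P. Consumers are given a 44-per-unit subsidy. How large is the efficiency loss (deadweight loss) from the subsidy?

Pre-subsidy: 872 - 2P = -844 + 9P gives P* = 156, x* = 560.
With the rebate, buyers effectively pay Pb = Ps − 44, where Ps is the price sellers receive.
Demand in terms of Ps becomes xd = 872 − 2(Ps − 44) = 960 - 2Ps. Setting this equal to supply: 960 - 2Ps = -844 + 9Ps, so Ps = 164.
Buyers pay Pb = 164 − 44 = 120; x' = -844 + 9·164 = 632.
The subsidy expands output by 632 − 560 = 72 past the efficient level; on those units the gap between marginal cost and willingness to pay runs from 0 up to 44.
DWL = ½ × 44 × 72 = 1584.

Deadweight loss = 1584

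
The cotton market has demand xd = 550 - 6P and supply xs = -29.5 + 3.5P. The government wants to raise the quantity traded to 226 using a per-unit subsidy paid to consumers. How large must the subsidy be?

Required subsidy s = 19 per unit

At x = 226, invert demand for the buyer price: Pb = (550 − 226)/6 = 54; invert supply for the seller price: Ps = (226 − (-29.5))/3.5 = 73.
The subsidy must fill the gap: s = Ps − Pb = 73 − 54 = 19.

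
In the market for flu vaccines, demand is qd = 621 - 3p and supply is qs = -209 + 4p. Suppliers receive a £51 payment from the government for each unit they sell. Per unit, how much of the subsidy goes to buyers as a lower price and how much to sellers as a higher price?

Buyers gain 204/7 per unit; sellers gain 153/7 per unit

Pre-subsidy: 621 - 3p = -209 + 4p gives p* = 830/7, q* = 1857/7.
With the subsidy, sellers receive ps = pb + 51 for each unit, where pb is the price buyers pay.
Supply in terms of pb becomes qs = -209 + 4(pb + 51) = -5 + 4pb. Setting this equal to demand: 621 - 3pb = -5 + 4pb, so pb = 626/7.
Sellers receive ps = 626/7 + 51 = 983/7; q' = 621 − 3·(626/7) = 2469/7.
Buyers' price falls by p* − pb = 830/7 − 626/7 = 204/7; sellers' price rises by ps − p* = 983/7 − 830/7 = 153/7.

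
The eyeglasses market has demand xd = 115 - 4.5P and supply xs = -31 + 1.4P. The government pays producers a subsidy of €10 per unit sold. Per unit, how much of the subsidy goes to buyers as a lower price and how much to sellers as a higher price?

Buyers gain 140/59 per unit; sellers gain 450/59 per unit

Pre-subsidy: 115 - 4.5P = -31 + 1.4P gives P* = 1460/59, x* = 215/59.
With the subsidy, sellers receive Ps = Pb + 10 for each unit, where Pb is the price buyers pay.
Supply in terms of Pb becomes xs = -31 + 1.4(Pb + 10) = -17 + 1.4Pb. Setting this equal to demand: 115 - 4.5Pb = -17 + 1.4Pb, so Pb = 1320/59.
Sellers receive Ps = 1320/59 + 10 = 1910/59; x' = 115 − 4.5·(1320/59) = 845/59.
Buyers' price falls by P* − Pb = 1460/59 − 1320/59 = 140/59; sellers' price rises by Ps − P* = 1910/59 − 1460/59 = 450/59.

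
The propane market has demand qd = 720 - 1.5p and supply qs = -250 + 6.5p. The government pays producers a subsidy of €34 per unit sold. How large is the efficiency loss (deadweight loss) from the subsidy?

Pre-subsidy: 720 - 1.5p = -250 + 6.5p gives p* = 121.25, q* = 538.125.
With the subsidy, sellers receive ps = pb + 34 for each unit, where pb is the price buyers pay.
Supply in terms of pb becomes qs = -250 + 6.5(pb + 34) = -29 + 6.5pb. Setting this equal to demand: 720 - 1.5pb = -29 + 6.5pb, so pb = 93.625.
Sellers receive ps = 93.625 + 34 = 127.625; q' = 720 − 1.5·93.625 = 579.5625.
The subsidy expands output by 579.5625 − 538.125 = 41.4375 past the efficient level; on those units the gap between marginal cost and willingness to pay runs from 0 up to 34.
DWL = ½ × 34 × 41.4375 = 704.4375.

Deadweight loss = €704.4375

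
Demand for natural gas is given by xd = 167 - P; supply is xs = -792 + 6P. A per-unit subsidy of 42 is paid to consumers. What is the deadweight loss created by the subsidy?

Pre-subsidy: 167 - P = -792 + 6P gives P* = 137, x* = 30.
With the rebate, buyers effectively pay Pb = Ps − 42, where Ps is the price sellers receive.
Demand in terms of Ps becomes xd = 167 − 1(Ps − 42) = 209 - Ps. Setting this equal to supply: 209 - Ps = -792 + 6Ps, so Ps = 143.
Buyers pay Pb = 143 − 42 = 101; x' = -792 + 6·143 = 66.
The subsidy expands output by 66 − 30 = 36 past the efficient level; on those units the gap between marginal cost and willingness to pay runs from 0 up to 42.
DWL = ½ × 42 × 36 = 756.

Deadweight loss = 756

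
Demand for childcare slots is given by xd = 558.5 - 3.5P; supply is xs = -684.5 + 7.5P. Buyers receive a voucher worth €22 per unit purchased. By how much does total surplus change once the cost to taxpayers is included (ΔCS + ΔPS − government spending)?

Pre-subsidy: 558.5 - 3.5P = -684.5 + 7.5P gives P* = 113, x* = 163.
With the rebate, buyers effectively pay Pb = Ps − 22, where Ps is the price sellers receive.
Demand in terms of Ps becomes xd = 558.5 − 3.5(Ps − 22) = 635.5 - 3.5Ps. Setting this equal to supply: 635.5 - 3.5Ps = -684.5 + 7.5Ps, so Ps = 120.
Buyers pay Pb = 120 − 22 = 98; x' = -684.5 + 7.5·120 = 215.5.
ΔCS = ½(163 + 215.5)(113 − 98) = 2838.75; ΔPS = ½(163 + 215.5)(120 − 113) = 1324.75.
Government spending = 22 × 215.5 = 4741.
Net change = 2838.75 + 1324.75 − 4741 = -577.5. The loss equals the DWL triangle ½·22·52.5.

Net change in total surplus = -€577.5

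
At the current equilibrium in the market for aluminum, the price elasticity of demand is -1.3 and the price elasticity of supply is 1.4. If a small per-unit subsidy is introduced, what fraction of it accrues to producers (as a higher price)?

Producer share = 13/27

For a small subsidy around the equilibrium, the benefit split depends on the relative slopes, which at a point are proportional to the elasticities.
Buyer share = εs/(εs + |εd|) = 1.4/(1.4 + 1.3) = 14/27; seller share = |εd|/(εs + |εd|) = 13/27.
So producers capture 13/27 of the subsidy.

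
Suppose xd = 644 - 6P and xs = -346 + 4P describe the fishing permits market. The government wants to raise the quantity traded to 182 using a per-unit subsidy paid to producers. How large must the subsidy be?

Required subsidy s = 55 per unit

At x = 182, invert demand for the buyer price: Pb = (644 − 182)/6 = 77; invert supply for the seller price: Ps = (182 − (-346))/4 = 132.
The subsidy must fill the gap: s = Ps − Pb = 132 − 77 = 55.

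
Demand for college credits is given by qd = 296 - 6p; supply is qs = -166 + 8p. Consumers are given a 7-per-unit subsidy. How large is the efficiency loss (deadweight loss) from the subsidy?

Deadweight loss = 84

Pre-subsidy: 296 - 6p = -166 + 8p gives p* = 33, q* = 98.
With the rebate, buyers effectively pay pb = ps − 7, where ps is the price sellers receive.
Demand in terms of ps becomes qd = 296 − 6(ps − 7) = 338 - 6ps. Setting this equal to supply: 338 - 6ps = -166 + 8ps, so ps = 36.
Buyers pay pb = 36 − 7 = 29; q' = -166 + 8·36 = 122.
The subsidy expands output by 122 − 98 = 24 past the efficient level; on those units the gap between marginal cost and willingness to pay runs from 0 up to 7.
DWL = ½ × 7 × 24 = 84.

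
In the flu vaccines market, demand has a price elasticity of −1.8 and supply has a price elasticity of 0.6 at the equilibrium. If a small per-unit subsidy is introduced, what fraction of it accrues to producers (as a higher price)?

Producer share = 0.75

For a small subsidy around the equilibrium, the benefit split depends on the relative slopes, which at a point are proportional to the elasticities.
Buyer share = εs/(εs + |εd|) = 0.6/(0.6 + 1.8) = 0.25; seller share = |εd|/(εs + |εd|) = 0.75.
So producers capture 0.75 of the subsidy.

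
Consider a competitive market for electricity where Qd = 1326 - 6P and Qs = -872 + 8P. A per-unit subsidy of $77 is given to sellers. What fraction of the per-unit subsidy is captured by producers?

Pre-subsidy: 1326 - 6P = -872 + 8P gives P* = 157, Q* = 384.
With the subsidy, sellers receive Ps = Pb + 77 for each unit, where Pb is the price buyers pay.
Supply in terms of Pb becomes Qs = -872 + 8(Pb + 77) = -256 + 8Pb. Setting this equal to demand: 1326 - 6Pb = -256 + 8Pb, so Pb = 113.
Sellers receive Ps = 113 + 77 = 190; Q' = 1326 − 6·113 = 648.
Buyers' price falls by P* − Pb = 157 − 113 = 44; sellers' price rises by Ps − P* = 190 − 157 = 33.
So producers capture 33/77 = 3/7 of each unit of subsidy.

Producer share = 3/7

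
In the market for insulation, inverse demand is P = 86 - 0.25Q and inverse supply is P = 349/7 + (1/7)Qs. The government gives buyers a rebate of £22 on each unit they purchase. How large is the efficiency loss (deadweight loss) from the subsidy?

Pre-subsidy: 86 - 0.25Q = 349/7 + (1/7)Q gives Q* = 92 and P* = 63.
With the rebate, buyers effectively pay Pb = Ps − 22, where Ps is the price sellers receive.
On the curves, Pb = 86 - 0.25Q and Ps = 349/7 + (1/7)Q; the wedge Ps − Pb = 22 gives 349/7 + (1/7)Q − (86 - 0.25Q) = 22, so Q' = 148.
Then Pb = 86 − 0.25·148 = 49 and Ps = 349/7 + (1/7)·148 = 71.
The subsidy expands output by 148 − 92 = 56 past the efficient level; on those units the gap between marginal cost and willingness to pay runs from 0 up to 22.
DWL = ½ × 22 × 56 = 616.

Deadweight loss = £616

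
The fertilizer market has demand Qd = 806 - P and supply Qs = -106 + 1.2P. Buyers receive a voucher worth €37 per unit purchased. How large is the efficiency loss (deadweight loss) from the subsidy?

Deadweight loss = 4107/11

Pre-subsidy: 806 - P = -106 + 1.2P gives P* = 4560/11, Q* = 4306/11.
With the rebate, buyers effectively pay Pb = Ps − 37, where Ps is the price sellers receive.
Demand in terms of Ps becomes Qd = 806 − 1(Ps − 37) = 843 - Ps. Setting this equal to supply: 843 - Ps = -106 + 1.2Ps, so Ps = 4745/11.
Buyers pay Pb = 4745/11 − 37 = 4338/11; Q' = -106 + 1.2·(4745/11) = 4528/11.
The subsidy expands output by 4528/11 − 4306/11 = 222/11 past the efficient level; on those units the gap between marginal cost and willingness to pay runs from 0 up to 37.
DWL = ½ × 37 × 222/11 = 4107/11.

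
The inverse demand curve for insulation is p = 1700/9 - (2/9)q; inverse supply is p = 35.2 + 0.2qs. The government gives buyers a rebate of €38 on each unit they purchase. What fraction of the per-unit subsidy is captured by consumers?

Pre-subsidy: 1700/9 - (2/9)q = 35.2 + 0.2q gives q* = 364 and p* = 108.
With the rebate, buyers effectively pay pb = ps − 38, where ps is the price sellers receive.
On the curves, pb = 1700/9 - (2/9)q and ps = 35.2 + 0.2q; the wedge ps − pb = 38 gives 35.2 + 0.2q − (1700/9 - (2/9)q) = 38, so q' = 454.
Then pb = 1700/9 − (2/9)·454 = 88 and ps = 35.2 + 0.2·454 = 126.
Buyers' price falls by p* − pb = 108 − 88 = 20; sellers' price rises by ps − p* = 126 − 108 = 18.
So consumers capture 20/38 = 10/19 of each unit of subsidy.

Consumer share = 10/19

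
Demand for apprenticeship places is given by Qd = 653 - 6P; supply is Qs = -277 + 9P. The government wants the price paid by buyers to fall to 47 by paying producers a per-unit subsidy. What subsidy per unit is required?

Required subsidy s = 25 per unit

At a buyer price of 47, quantity demanded is 653 − 6·47 = 371.
Sellers supply 371 only when they receive Ps with -277 + 9·Ps = 371, i.e. Ps = 72.
s = Ps − Pb = 72 − 47 = 25.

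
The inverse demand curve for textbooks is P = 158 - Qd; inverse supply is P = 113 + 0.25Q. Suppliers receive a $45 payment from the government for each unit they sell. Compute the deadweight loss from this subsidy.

Deadweight loss = $810

Pre-subsidy: 158 - Q = 113 + 0.25Q gives Q* = 36 and P* = 122.
With the subsidy, sellers receive Ps = Pb + 45 for each unit, where Pb is the price buyers pay.
On the curves, Pb = 158 - Q and Ps = 113 + 0.25Q; the wedge Ps − Pb = 45 gives 113 + 0.25Q − (158 - Q) = 45, so Q' = 72.
Then Pb = 158 − 1·72 = 86 and Ps = 113 + 0.25·72 = 131.
The subsidy expands output by 72 − 36 = 36 past the efficient level; on those units the gap between marginal cost and willingness to pay runs from 0 up to 45.
DWL = ½ × 45 × 36 = 810.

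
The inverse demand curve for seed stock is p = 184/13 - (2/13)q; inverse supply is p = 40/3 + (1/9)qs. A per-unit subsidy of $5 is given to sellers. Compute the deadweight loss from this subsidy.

Deadweight loss = 2925/62

Pre-subsidy: 184/13 - (2/13)q = 40/3 + (1/9)q gives q* = 96/31 and p* = 424/31.
With the subsidy, sellers receive ps = pb + 5 for each unit, where pb is the price buyers pay.
On the curves, pb = 184/13 - (2/13)q and ps = 40/3 + (1/9)q; the wedge ps − pb = 5 gives 40/3 + (1/9)q − (184/13 - (2/13)q) = 5, so q' = 681/31.
Then pb = 184/13 − (2/13)·(681/31) = 334/31 and ps = 40/3 + (1/9)·(681/31) = 489/31.
The subsidy expands output by 681/31 − 96/31 = 585/31 past the efficient level; on those units the gap between marginal cost and willingness to pay runs from 0 up to 5.
DWL = ½ × 5 × 585/31 = 2925/62.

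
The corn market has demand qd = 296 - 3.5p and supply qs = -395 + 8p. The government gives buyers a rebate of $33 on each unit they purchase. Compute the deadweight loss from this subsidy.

Pre-subsidy: 296 - 3.5p = -395 + 8p gives p* = 1382/23, q* = 1971/23.
With the rebate, buyers effectively pay pb = ps − 33, where ps is the price sellers receive.
Demand in terms of ps becomes qd = 296 − 3.5(ps − 33) = 411.5 - 3.5ps. Setting this equal to supply: 411.5 - 3.5ps = -395 + 8ps, so ps = 1613/23.
Buyers pay pb = 1613/23 − 33 = 854/23; q' = -395 + 8·(1613/23) = 3819/23.
The subsidy expands output by 3819/23 − 1971/23 = 1848/23 past the efficient level; on those units the gap between marginal cost and willingness to pay runs from 0 up to 33.
DWL = ½ × 33 × 1848/23 = 30492/23.

Deadweight loss = 30492/23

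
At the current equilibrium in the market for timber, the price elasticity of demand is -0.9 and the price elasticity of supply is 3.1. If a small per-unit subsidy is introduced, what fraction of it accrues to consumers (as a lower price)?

Consumer share = 0.775

For a small subsidy around the equilibrium, the benefit split depends on the relative slopes, which at a point are proportional to the elasticities.
Buyer share = εs/(εs + |εd|) = 3.1/(3.1 + 0.9) = 0.775; seller share = |εd|/(εs + |εd|) = 0.225.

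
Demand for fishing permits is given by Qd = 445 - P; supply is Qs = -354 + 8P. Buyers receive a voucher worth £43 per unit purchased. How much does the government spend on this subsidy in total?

Pre-subsidy: 445 - P = -354 + 8P gives P* = 799/9, Q* = 3206/9.
With the rebate, buyers effectively pay Pb = Ps − 43, where Ps is the price sellers receive.
Demand in terms of Ps becomes Qd = 445 − 1(Ps − 43) = 488 - Ps. Setting this equal to supply: 488 - Ps = -354 + 8Ps, so Ps = 842/9.
Buyers pay Pb = 842/9 − 43 = 455/9; Q' = -354 + 8·(842/9) = 3550/9.
Government outlay = subsidy × quantity = 43 × 3550/9 = 152650/9.

Government cost = 152650/9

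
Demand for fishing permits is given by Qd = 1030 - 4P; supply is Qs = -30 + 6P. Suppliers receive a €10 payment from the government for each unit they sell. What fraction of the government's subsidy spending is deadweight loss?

DWL / government spending = 2/105

Pre-subsidy: 1030 - 4P = -30 + 6P gives P* = 106, Q* = 606.
With the subsidy, sellers receive Ps = Pb + 10 for each unit, where Pb is the price buyers pay.
Supply in terms of Pb becomes Qs = -30 + 6(Pb + 10) = 30 + 6Pb. Setting this equal to demand: 1030 - 4Pb = 30 + 6Pb, so Pb = 100.
Sellers receive Ps = 100 + 10 = 110; Q' = 1030 − 4·100 = 630.
ΔCS = ½(606 + 630)(106 − 100) = 3708; ΔPS = ½(606 + 630)(110 − 106) = 2472.
Government spending = 10 × 630 = 6300.
DWL = ½ × 10 × (630 − 606) = 120; fraction = 120 / 6300 = 2/105.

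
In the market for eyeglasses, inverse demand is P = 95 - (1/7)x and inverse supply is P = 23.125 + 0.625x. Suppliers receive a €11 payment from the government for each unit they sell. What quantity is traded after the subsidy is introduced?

Pre-subsidy: 95 - (1/7)x = 23.125 + 0.625x gives x* = 4025/43 and P* = 3510/43.
With the subsidy, sellers receive Ps = Pb + 11 for each unit, where Pb is the price buyers pay.
On the curves, Pb = 95 - (1/7)x and Ps = 23.125 + 0.625x; the wedge Ps − Pb = 11 gives 23.125 + 0.625x − (95 - (1/7)x) = 11, so x' = 4641/43.
Then Pb = 95 − (1/7)·(4641/43) = 3422/43 and Ps = 23.125 + 0.625·(4641/43) = 3895/43.

x' = 4641/43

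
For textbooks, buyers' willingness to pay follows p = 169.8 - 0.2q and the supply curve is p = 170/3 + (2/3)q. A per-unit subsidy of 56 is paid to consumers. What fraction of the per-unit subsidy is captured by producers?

Producer share = 10/13

Pre-subsidy: 169.8 - 0.2q = 170/3 + (2/3)q gives q* = 1697/13 and p* = 1868/13.
With the rebate, buyers effectively pay pb = ps − 56, where ps is the price sellers receive.
On the curves, pb = 169.8 - 0.2q and ps = 170/3 + (2/3)q; the wedge ps − pb = 56 gives 170/3 + (2/3)q − (169.8 - 0.2q) = 56, so q' = 2537/13.
Then pb = 169.8 − 0.2·(2537/13) = 1700/13 and ps = 170/3 + (2/3)·(2537/13) = 2428/13.
Buyers' price falls by p* − pb = 1868/13 − 1700/13 = 168/13; sellers' price rises by ps − p* = 2428/13 − 1868/13 = 560/13.
So producers capture (560/13)/56 = 10/13 of each unit of subsidy.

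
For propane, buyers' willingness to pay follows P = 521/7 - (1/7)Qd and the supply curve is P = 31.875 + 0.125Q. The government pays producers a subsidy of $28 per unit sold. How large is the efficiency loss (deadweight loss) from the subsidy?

Deadweight loss = 21952/15

Pre-subsidy: 521/7 - (1/7)Q = 31.875 + 0.125Q gives Q* = 2383/15 and P* = 776/15.
With the subsidy, sellers receive Ps = Pb + 28 for each unit, where Pb is the price buyers pay.
On the curves, Pb = 521/7 - (1/7)Q and Ps = 31.875 + 0.125Q; the wedge Ps − Pb = 28 gives 31.875 + 0.125Q − (521/7 - (1/7)Q) = 28, so Q' = 263.4.
Then Pb = 521/7 − (1/7)·263.4 = 36.8 and Ps = 31.875 + 0.125·263.4 = 64.8.
The subsidy expands output by 263.4 − 2383/15 = 1568/15 past the efficient level; on those units the gap between marginal cost and willingness to pay runs from 0 up to 28.
DWL = ½ × 28 × 1568/15 = 21952/15.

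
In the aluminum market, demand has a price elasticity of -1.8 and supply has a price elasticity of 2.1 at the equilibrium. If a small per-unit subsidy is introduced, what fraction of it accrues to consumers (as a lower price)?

Consumer share = 7/13

For a small subsidy around the equilibrium, the benefit split depends on the relative slopes, which at a point are proportional to the elasticities.
Buyer share = εs/(εs + |εd|) = 2.1/(2.1 + 1.8) = 7/13; seller share = |εd|/(εs + |εd|) = 6/13.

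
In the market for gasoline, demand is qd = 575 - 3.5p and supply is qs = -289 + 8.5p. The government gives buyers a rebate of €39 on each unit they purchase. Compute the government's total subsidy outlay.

Government cost = €16367.8125

Pre-subsidy: 575 - 3.5p = -289 + 8.5p gives p* = 72, q* = 323.
With the rebate, buyers effectively pay pb = ps − 39, where ps is the price sellers receive.
Demand in terms of ps becomes qd = 575 − 3.5(ps − 39) = 711.5 - 3.5ps. Setting this equal to supply: 711.5 - 3.5ps = -289 + 8.5ps, so ps = 83.375.
Buyers pay pb = 83.375 − 39 = 44.375; q' = -289 + 8.5·83.375 = 419.6875.
Government outlay = subsidy × quantity = 39 × 419.6875 = 16367.8125.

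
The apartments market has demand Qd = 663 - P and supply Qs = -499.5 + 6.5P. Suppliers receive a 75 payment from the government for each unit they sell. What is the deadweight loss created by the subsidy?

Pre-subsidy: 663 - P = -499.5 + 6.5P gives P* = 155, Q* = 508.
With the subsidy, sellers receive Ps = Pb + 75 for each unit, where Pb is the price buyers pay.
Supply in terms of Pb becomes Qs = -499.5 + 6.5(Pb + 75) = -12 + 6.5Pb. Setting this equal to demand: 663 - Pb = -12 + 6.5Pb, so Pb = 90.
Sellers receive Ps = 90 + 75 = 165; Q' = 663 − 1·90 = 573.
The subsidy expands output by 573 − 508 = 65 past the efficient level; on those units the gap between marginal cost and willingness to pay runs from 0 up to 75.
DWL = ½ × 75 × 65 = 2437.5.

Deadweight loss = 2437.5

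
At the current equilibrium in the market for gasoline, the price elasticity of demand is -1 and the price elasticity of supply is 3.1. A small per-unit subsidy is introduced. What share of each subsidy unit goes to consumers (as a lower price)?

Consumer share = 31/41

For a small subsidy around the equilibrium, the benefit split depends on the relative slopes, which at a point are proportional to the elasticities.
Buyer share = εs/(εs + |εd|) = 3.1/(3.1 + 1) = 31/41; seller share = |εd|/(εs + |εd|) = 10/41.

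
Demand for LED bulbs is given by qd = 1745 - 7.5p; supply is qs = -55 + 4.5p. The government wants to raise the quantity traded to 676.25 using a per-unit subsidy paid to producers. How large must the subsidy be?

At q = 676.25, invert demand for the buyer price: pb = (1745 − 676.25)/7.5 = 142.5; invert supply for the seller price: ps = (676.25 − (-55))/4.5 = 162.5.
The subsidy must fill the gap: s = ps − pb = 162.5 − 142.5 = 20.

Required subsidy s = 20 per unit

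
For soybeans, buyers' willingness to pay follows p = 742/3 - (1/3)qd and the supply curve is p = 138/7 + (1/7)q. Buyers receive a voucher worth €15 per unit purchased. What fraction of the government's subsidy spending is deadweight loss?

Pre-subsidy: 742/3 - (1/3)q = 138/7 + (1/7)q gives q* = 478 and p* = 88.
With the rebate, buyers effectively pay pb = ps − 15, where ps is the price sellers receive.
On the curves, pb = 742/3 - (1/3)q and ps = 138/7 + (1/7)q; the wedge ps − pb = 15 gives 138/7 + (1/7)q − (742/3 - (1/3)q) = 15, so q' = 509.5.
Then pb = 742/3 − (1/3)·509.5 = 77.5 and ps = 138/7 + (1/7)·509.5 = 92.5.
ΔCS = ½(478 + 509.5)(88 − 77.5) = 5184.375; ΔPS = ½(478 + 509.5)(92.5 − 88) = 2221.875.
Government spending = 15 × 509.5 = 7642.5.
DWL = ½ × 15 × (509.5 − 478) = 236.25; fraction = 236.25 / 7642.5 = 63/2038.

DWL / government spending = 63/2038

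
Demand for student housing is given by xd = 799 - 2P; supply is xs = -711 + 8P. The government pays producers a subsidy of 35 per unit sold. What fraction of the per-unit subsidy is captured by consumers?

Pre-subsidy: 799 - 2P = -711 + 8P gives P* = 151, x* = 497.
With the subsidy, sellers receive Ps = Pb + 35 for each unit, where Pb is the price buyers pay.
Supply in terms of Pb becomes xs = -711 + 8(Pb + 35) = -431 + 8Pb. Setting this equal to demand: 799 - 2Pb = -431 + 8Pb, so Pb = 123.
Sellers receive Ps = 123 + 35 = 158; x' = 799 − 2·123 = 553.
Buyers' price falls by P* − Pb = 151 − 123 = 28; sellers' price rises by Ps − P* = 158 − 151 = 7.
So consumers capture 28/35 = 0.8 of each unit of subsidy.

Consumer share = 0.8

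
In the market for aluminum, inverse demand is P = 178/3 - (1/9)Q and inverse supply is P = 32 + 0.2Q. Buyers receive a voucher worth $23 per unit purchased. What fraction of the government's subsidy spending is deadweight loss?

Pre-subsidy: 178/3 - (1/9)Q = 32 + 0.2Q gives Q* = 615/7 and P* = 347/7.
With the rebate, buyers effectively pay Pb = Ps − 23, where Ps is the price sellers receive.
On the curves, Pb = 178/3 - (1/9)Q and Ps = 32 + 0.2Q; the wedge Ps − Pb = 23 gives 32 + 0.2Q − (178/3 - (1/9)Q) = 23, so Q' = 2265/14.
Then Pb = 178/3 − (1/9)·(2265/14) = 579/14 and Ps = 32 + 0.2·(2265/14) = 901/14.
ΔCS = ½(615/7 + 2265/14)(347/7 − 579/14) = 401925/392; ΔPS = ½(615/7 + 2265/14)(901/14 − 347/7) = 723465/392.
Government spending = 23 × 2265/14 = 52095/14.
DWL = ½ × 23 × (2265/14 − 615/7) = 23805/28; fraction = (23805/28) / (52095/14) = 69/302.

DWL / government spending = 69/302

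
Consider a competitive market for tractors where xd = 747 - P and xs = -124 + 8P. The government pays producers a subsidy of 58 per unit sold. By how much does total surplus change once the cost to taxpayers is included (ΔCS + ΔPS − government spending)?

Net change in total surplus = -13456/9

Pre-subsidy: 747 - P = -124 + 8P gives P* = 871/9, x* = 5852/9.
With the subsidy, sellers receive Ps = Pb + 58 for each unit, where Pb is the price buyers pay.
Supply in terms of Pb becomes xs = -124 + 8(Pb + 58) = 340 + 8Pb. Setting this equal to demand: 747 - Pb = 340 + 8Pb, so Pb = 407/9.
Sellers receive Ps = 407/9 + 58 = 929/9; x' = 747 − 1·(407/9) = 6316/9.
ΔCS = ½(5852/9 + 6316/9)(871/9 − 407/9) = 313664/9; ΔPS = ½(5852/9 + 6316/9)(929/9 − 871/9) = 39208/9.
Government spending = 58 × 6316/9 = 366328/9.
Net change = 313664/9 + 39208/9 − 366328/9 = -13456/9. The loss equals the DWL triangle ½·58·464/9.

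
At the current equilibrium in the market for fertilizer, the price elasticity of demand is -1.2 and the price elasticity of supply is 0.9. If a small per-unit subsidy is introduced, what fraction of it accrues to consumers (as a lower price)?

Consumer share = 3/7

For a small subsidy around the equilibrium, the benefit split depends on the relative slopes, which at a point are proportional to the elasticities.
Buyer share = εs/(εs + |εd|) = 0.9/(0.9 + 1.2) = 3/7; seller share = |εd|/(εs + |εd|) = 4/7.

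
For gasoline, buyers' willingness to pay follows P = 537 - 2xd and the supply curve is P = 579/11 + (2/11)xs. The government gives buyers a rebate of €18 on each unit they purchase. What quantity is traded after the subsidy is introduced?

x' = 230.25

Pre-subsidy: 537 - 2x = 579/11 + (2/11)x gives x* = 222 and P* = 93.
With the rebate, buyers effectively pay Pb = Ps − 18, where Ps is the price sellers receive.
On the curves, Pb = 537 - 2x and Ps = 579/11 + (2/11)x; the wedge Ps − Pb = 18 gives 579/11 + (2/11)x − (537 - 2x) = 18, so x' = 230.25.
Then Pb = 537 − 2·230.25 = 76.5 and Ps = 579/11 + (2/11)·230.25 = 94.5.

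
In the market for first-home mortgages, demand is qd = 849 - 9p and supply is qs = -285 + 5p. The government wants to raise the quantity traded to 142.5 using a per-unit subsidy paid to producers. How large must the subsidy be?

At q = 142.5, invert demand for the buyer price: pb = (849 − 142.5)/9 = 78.5; invert supply for the seller price: ps = (142.5 − (-285))/5 = 85.5.
The subsidy must fill the gap: s = ps − pb = 85.5 − 78.5 = 7.

Required subsidy s = 7 per unit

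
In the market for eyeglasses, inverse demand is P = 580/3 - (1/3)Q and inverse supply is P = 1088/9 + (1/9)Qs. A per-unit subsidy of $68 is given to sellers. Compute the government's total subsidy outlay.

Government cost = $21488

Pre-subsidy: 580/3 - (1/3)Q = 1088/9 + (1/9)Q gives Q* = 163 and P* = 139.
With the subsidy, sellers receive Ps = Pb + 68 for each unit, where Pb is the price buyers pay.
On the curves, Pb = 580/3 - (1/3)Q and Ps = 1088/9 + (1/9)Q; the wedge Ps − Pb = 68 gives 1088/9 + (1/9)Q − (580/3 - (1/3)Q) = 68, so Q' = 316.
Then Pb = 580/3 − (1/3)·316 = 88 and Ps = 1088/9 + (1/9)·316 = 156.
Government outlay = subsidy × quantity = 68 × 316 = 21488.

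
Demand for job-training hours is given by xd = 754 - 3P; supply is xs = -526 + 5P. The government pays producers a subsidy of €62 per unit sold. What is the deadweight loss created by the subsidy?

Deadweight loss = €3603.75

Pre-subsidy: 754 - 3P = -526 + 5P gives P* = 160, x* = 274.
With the subsidy, sellers receive Ps = Pb + 62 for each unit, where Pb is the price buyers pay.
Supply in terms of Pb becomes xs = -526 + 5(Pb + 62) = -216 + 5Pb. Setting this equal to demand: 754 - 3Pb = -216 + 5Pb, so Pb = 121.25.
Sellers receive Ps = 121.25 + 62 = 183.25; x' = 754 − 3·121.25 = 390.25.
The subsidy expands output by 390.25 − 274 = 116.25 past the efficient level; on those units the gap between marginal cost and willingness to pay runs from 0 up to 62.
DWL = ½ × 62 × 116.25 = 3603.75.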